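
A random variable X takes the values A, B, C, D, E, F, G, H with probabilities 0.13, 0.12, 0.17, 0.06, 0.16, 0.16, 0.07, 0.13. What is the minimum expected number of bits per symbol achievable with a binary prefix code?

2.96 bits/symbol

Repeatedly combine the two least-probable nodes; the expected code length is the sum of the merged weights.
merge 3/50 + 7/100 → 13/100
merge 3/25 + 13/100 → 1/4
merge 13/100 + 13/100 → 13/50
merge 4/25 + 4/25 → 8/25
merge 17/100 + 1/4 → 21/50
merge 13/50 + 8/25 → 29/50
merge 21/50 + 29/50 → 1
L = 13/100 + 1/4 + 13/50 + 8/25 + 21/50 + 29/50 + 1 = 74/25 = 2.96 bits/symbol.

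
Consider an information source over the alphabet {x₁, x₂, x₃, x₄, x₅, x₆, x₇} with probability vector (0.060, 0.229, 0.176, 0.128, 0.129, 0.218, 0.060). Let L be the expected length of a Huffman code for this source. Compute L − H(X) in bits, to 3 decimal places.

Entropy H = −Σ p log₂ p ≈ 2.6550 bits.
Huffman merges: 3/50+3/50→3/25; 3/25+16/125→31/125; 129/1000+22/125→61/200; 109/500+229/1000→447/1000; 31/125+61/200→553/1000; 447/1000+553/1000→1. L = 2673/1000 ≈ 2.6730.
L − H = 2.6730 − 2.6550 = 0.018 bits.

0.018 bits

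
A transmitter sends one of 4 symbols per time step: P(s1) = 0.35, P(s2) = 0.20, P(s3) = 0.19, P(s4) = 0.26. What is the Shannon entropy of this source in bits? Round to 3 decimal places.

H = −Σ pᵢ log₂ pᵢ.
−0.35·log₂(0.35) = 0.5301
−0.20·log₂(0.20) = 0.4644
−0.19·log₂(0.19) = 0.4552
−0.26·log₂(0.26) = 0.5053
Sum ≈ 1.9550 → 1.955 bits.

1.955 bits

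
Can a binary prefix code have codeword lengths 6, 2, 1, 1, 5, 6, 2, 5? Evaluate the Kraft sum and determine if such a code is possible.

1.59375; no

With common denominator 2^6 = 64: Σ 2^(−ℓᵢ) = 1/64 + 16/64 + 32/64 + 32/64 + 2/64 + 1/64 + 16/64 + 2/64 = 102/64 = 1.59375.
Kraft's inequality requires Σ ≤ 1; here Σ = 1.59375 > 1, so no such prefix code exists.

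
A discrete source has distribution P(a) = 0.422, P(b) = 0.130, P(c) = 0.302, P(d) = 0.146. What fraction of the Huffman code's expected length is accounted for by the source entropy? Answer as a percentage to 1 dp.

99.0%

Entropy H = −Σ p log₂ p ≈ 1.8349 bits.
Huffman merges: 13/100+73/500→69/250; 69/250+151/500→289/500; 211/500+289/500→1. L = 927/500 ≈ 1.8540.
Efficiency = H/L = 1.8349/1.8540 = 99.0%.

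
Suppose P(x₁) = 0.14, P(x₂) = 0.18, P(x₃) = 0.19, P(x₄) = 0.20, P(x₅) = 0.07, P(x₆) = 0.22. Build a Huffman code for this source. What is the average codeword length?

Repeatedly combine the two least-probable nodes; the expected code length is the sum of the merged weights.
merge 7/100 + 7/50 → 21/100
merge 9/50 + 19/100 → 37/100
merge 1/5 + 21/100 → 41/100
merge 11/50 + 37/100 → 59/100
merge 41/100 + 59/100 → 1
L = 21/100 + 37/100 + 41/100 + 59/100 + 1 = 129/50 = 2.58 bits/symbol.

2.58 bits/symbol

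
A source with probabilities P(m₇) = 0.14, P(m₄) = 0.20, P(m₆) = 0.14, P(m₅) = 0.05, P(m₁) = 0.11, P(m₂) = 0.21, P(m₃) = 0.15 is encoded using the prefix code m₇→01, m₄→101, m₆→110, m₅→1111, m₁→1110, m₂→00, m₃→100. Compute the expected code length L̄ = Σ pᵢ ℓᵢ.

2.81 bits/symbol

L̄ = Σ pᵢ·ℓᵢ = 0.14·2 + 0.20·3 + 0.14·3 + 0.05·4 + 0.11·4 + 0.21·2 + 0.15·3 = 2.81 bits/symbol.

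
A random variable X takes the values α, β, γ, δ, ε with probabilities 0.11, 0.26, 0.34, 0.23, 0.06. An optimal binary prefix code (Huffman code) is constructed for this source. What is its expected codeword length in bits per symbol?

Repeatedly combine the two least-probable nodes; the expected code length is the sum of the merged weights.
merge 3/50 + 11/100 → 17/100
merge 17/100 + 23/100 → 2/5
merge 13/50 + 17/50 → 3/5
merge 2/5 + 3/5 → 1
L = 17/100 + 2/5 + 3/5 + 1 = 217/100 = 2.17 bits/symbol.

2.17 bits/symbol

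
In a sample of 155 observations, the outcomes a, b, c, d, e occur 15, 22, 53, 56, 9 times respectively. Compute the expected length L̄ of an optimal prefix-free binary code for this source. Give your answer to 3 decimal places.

2.090 bits/symbol

Probabilities are the counts divided by 155.
Repeatedly combine the two least-probable nodes; the expected code length is the sum of the merged weights.
merge 9/155 + 3/31 → 24/155
merge 22/155 + 24/155 → 46/155
merge 46/155 + 53/155 → 99/155
merge 56/155 + 99/155 → 1
L = 24/155 + 46/155 + 99/155 + 1 = 324/155 ≈ 2.090 bits/symbol.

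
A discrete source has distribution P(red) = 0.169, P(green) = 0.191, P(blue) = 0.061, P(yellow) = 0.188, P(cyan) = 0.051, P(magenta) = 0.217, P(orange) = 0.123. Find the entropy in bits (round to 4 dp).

2.6582 bits

H = −Σ pᵢ log₂ pᵢ.
−0.169·log₂(0.169) = 0.4335
−0.191·log₂(0.191) = 0.4562
−0.061·log₂(0.061) = 0.2461
−0.188·log₂(0.188) = 0.4533
−0.051·log₂(0.051) = 0.2190
−0.217·log₂(0.217) = 0.4783
−0.123·log₂(0.123) = 0.3719
Sum ≈ 2.6582 → 2.6582 bits.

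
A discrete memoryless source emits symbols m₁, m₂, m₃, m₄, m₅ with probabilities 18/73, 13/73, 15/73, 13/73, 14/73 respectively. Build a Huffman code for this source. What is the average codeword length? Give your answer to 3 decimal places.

2.356 bits/symbol

Repeatedly combine the two least-probable nodes; the expected code length is the sum of the merged weights.
merge 13/73 + 13/73 → 26/73
merge 14/73 + 15/73 → 29/73
merge 18/73 + 26/73 → 44/73
merge 29/73 + 44/73 → 1
L = 26/73 + 29/73 + 44/73 + 1 = 172/73 ≈ 2.356 bits/symbol.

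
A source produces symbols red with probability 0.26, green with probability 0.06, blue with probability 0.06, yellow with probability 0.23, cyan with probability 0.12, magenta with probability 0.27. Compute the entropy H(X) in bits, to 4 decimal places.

2.3571 bits

H = −Σ pᵢ log₂ pᵢ.
−0.26·log₂(0.26) = 0.5053
−0.06·log₂(0.06) = 0.2435
−0.06·log₂(0.06) = 0.2435
−0.23·log₂(0.23) = 0.4877
−0.12·log₂(0.12) = 0.3671
−0.27·log₂(0.27) = 0.5100
Sum ≈ 2.3571 → 2.3571 bits.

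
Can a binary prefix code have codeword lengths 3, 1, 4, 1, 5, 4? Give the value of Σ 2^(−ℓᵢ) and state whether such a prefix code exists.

With common denominator 2^5 = 32: Σ 2^(−ℓᵢ) = 4/32 + 16/32 + 2/32 + 16/32 + 1/32 + 2/32 = 41/32 = 1.28125.
Kraft's inequality requires Σ ≤ 1; here Σ = 1.28125 > 1, so no such prefix code exists.

1.28125; no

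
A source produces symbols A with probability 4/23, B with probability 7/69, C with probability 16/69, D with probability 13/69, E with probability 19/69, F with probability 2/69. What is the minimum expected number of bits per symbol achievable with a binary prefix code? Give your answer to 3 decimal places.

Repeatedly combine the two least-probable nodes; the expected code length is the sum of the merged weights.
merge 2/69 + 7/69 → 3/23
merge 3/23 + 4/23 → 7/23
merge 13/69 + 16/69 → 29/69
merge 19/69 + 7/23 → 40/69
merge 29/69 + 40/69 → 1
L = 3/23 + 7/23 + 29/69 + 40/69 + 1 = 56/23 ≈ 2.435 bits/symbol.

2.435 bits/symbol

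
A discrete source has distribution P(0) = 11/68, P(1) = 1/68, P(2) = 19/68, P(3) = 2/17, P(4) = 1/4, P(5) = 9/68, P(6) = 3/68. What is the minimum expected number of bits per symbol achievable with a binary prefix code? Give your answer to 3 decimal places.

Repeatedly combine the two least-probable nodes; the expected code length is the sum of the merged weights.
merge 1/68 + 3/68 → 1/17
merge 1/17 + 2/17 → 3/17
merge 9/68 + 11/68 → 5/17
merge 3/17 + 1/4 → 29/68
merge 19/68 + 5/17 → 39/68
merge 29/68 + 39/68 → 1
L = 1/17 + 3/17 + 5/17 + 29/68 + 39/68 + 1 = 43/17 ≈ 2.529 bits/symbol.

2.529 bits/symbol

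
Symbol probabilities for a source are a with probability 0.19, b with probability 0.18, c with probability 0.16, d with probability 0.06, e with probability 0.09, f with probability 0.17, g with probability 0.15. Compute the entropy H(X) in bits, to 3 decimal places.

2.725 bits

H = −Σ pᵢ log₂ pᵢ.
−0.19·log₂(0.19) = 0.4552
−0.18·log₂(0.18) = 0.4453
−0.16·log₂(0.16) = 0.4230
−0.06·log₂(0.06) = 0.2435
−0.09·log₂(0.09) = 0.3127
−0.17·log₂(0.17) = 0.4346
−0.15·log₂(0.15) = 0.4105
Sum ≈ 2.7249 → 2.725 bits.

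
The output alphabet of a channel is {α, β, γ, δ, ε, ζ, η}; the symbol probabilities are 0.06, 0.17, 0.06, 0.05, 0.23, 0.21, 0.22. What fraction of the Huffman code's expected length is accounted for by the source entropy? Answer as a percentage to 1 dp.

98.4%

Entropy H = −Σ p log₂ p ≈ 2.5788 bits.
Huffman merges: 1/20+3/50→11/100; 3/50+11/100→17/100; 17/100+17/100→17/50; 21/100+11/50→43/100; 23/100+17/50→57/100; 43/100+57/100→1. L = 131/50 ≈ 2.6200.
Efficiency = H/L = 2.5788/2.6200 = 98.4%.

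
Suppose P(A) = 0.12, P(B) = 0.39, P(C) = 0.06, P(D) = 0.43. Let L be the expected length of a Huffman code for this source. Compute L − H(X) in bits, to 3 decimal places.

0.086 bits

Entropy H = −Σ p log₂ p ≈ 1.6640 bits.
Huffman merges: 3/50+3/25→9/50; 9/50+39/100→57/100; 43/100+57/100→1. L = 7/4 ≈ 1.7500.
L − H = 1.7500 − 1.6640 = 0.086 bits.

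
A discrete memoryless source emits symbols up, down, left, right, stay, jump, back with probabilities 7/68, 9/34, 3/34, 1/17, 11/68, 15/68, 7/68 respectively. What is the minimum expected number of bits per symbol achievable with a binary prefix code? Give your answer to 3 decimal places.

Repeatedly combine the two least-probable nodes; the expected code length is the sum of the merged weights.
merge 1/17 + 3/34 → 5/34
merge 7/68 + 7/68 → 7/34
merge 5/34 + 11/68 → 21/68
merge 7/34 + 15/68 → 29/68
merge 9/34 + 21/68 → 39/68
merge 29/68 + 39/68 → 1
L = 5/34 + 7/34 + 21/68 + 29/68 + 39/68 + 1 = 181/68 ≈ 2.662 bits/symbol.

2.662 bits/symbol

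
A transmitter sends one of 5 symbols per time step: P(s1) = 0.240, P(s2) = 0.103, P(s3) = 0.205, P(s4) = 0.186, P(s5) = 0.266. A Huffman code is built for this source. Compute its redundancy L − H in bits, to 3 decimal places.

0.029 bits

Entropy H = −Σ p log₂ p ≈ 2.2601 bits.
Huffman merges: 103/1000+93/500→289/1000; 41/200+6/25→89/200; 133/500+289/1000→111/200; 89/200+111/200→1. L = 2289/1000 ≈ 2.2890.
L − H = 2.2890 − 2.2601 = 0.029 bits.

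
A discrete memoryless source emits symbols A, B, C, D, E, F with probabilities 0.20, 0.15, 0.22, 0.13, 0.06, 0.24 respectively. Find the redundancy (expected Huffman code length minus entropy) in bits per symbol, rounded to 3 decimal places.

Entropy H = −Σ p log₂ p ≈ 2.4758 bits.
Huffman merges: 3/50+13/100→19/100; 3/20+19/100→17/50; 1/5+11/50→21/50; 6/25+17/50→29/50; 21/50+29/50→1. L = 253/100 ≈ 2.5300.
L − H = 2.5300 − 2.4758 = 0.054 bits.

0.054 bits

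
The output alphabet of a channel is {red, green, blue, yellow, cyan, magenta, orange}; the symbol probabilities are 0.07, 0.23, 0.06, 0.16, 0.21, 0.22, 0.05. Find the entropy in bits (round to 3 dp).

H = −Σ pᵢ log₂ pᵢ.
−0.07·log₂(0.07) = 0.2686
−0.23·log₂(0.23) = 0.4877
−0.06·log₂(0.06) = 0.2435
−0.16·log₂(0.16) = 0.4230
−0.21·log₂(0.21) = 0.4728
−0.22·log₂(0.22) = 0.4806
−0.05·log₂(0.05) = 0.2161
Sum ≈ 2.5923 → 2.592 bits.

2.592 bits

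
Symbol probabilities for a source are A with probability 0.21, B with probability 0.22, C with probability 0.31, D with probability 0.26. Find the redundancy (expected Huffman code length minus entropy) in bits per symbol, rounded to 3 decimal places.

0.018 bits

Entropy H = −Σ p log₂ p ≈ 1.9825 bits.
Huffman merges: 21/100+11/50→43/100; 13/50+31/100→57/100; 43/100+57/100→1. L = 2 ≈ 2.0000.
L − H = 2.0000 − 1.9825 = 0.018 bits.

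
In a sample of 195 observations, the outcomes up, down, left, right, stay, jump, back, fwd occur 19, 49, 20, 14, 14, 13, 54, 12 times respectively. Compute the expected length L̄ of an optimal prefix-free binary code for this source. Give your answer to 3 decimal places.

2.744 bits/symbol

Probabilities are the counts divided by 195.
Repeatedly combine the two least-probable nodes; the expected code length is the sum of the merged weights.
merge 4/65 + 1/15 → 5/39
merge 14/195 + 14/195 → 28/195
merge 19/195 + 4/39 → 1/5
merge 5/39 + 28/195 → 53/195
merge 1/5 + 49/195 → 88/195
merge 53/195 + 18/65 → 107/195
merge 88/195 + 107/195 → 1
L = 5/39 + 28/195 + 1/5 + 53/195 + 88/195 + 107/195 + 1 = 107/39 ≈ 2.744 bits/symbol.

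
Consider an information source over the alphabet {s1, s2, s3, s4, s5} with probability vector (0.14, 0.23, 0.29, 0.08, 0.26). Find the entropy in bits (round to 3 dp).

H = −Σ pᵢ log₂ pᵢ.
−0.14·log₂(0.14) = 0.3971
−0.23·log₂(0.23) = 0.4877
−0.29·log₂(0.29) = 0.5179
−0.08·log₂(0.08) = 0.2915
−0.26·log₂(0.26) = 0.5053
Sum ≈ 2.1995 → 2.199 bits.

2.199 bits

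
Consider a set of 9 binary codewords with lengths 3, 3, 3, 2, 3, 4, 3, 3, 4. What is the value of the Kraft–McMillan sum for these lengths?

1.125

With common denominator 2^4 = 16: Σ 2^(−ℓᵢ) = 2/16 + 2/16 + 2/16 + 4/16 + 2/16 + 1/16 + 2/16 + 2/16 + 1/16 = 18/16 = 1.125.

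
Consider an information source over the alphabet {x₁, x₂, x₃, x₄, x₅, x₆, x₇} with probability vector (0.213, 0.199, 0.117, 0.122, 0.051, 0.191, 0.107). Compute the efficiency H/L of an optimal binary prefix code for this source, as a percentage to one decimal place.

98.0%

Entropy H = −Σ p log₂ p ≈ 2.6913 bits.
Huffman merges: 51/1000+107/1000→79/500; 117/1000+61/500→239/1000; 79/500+191/1000→349/1000; 199/1000+213/1000→103/250; 239/1000+349/1000→147/250; 103/250+147/250→1. L = 1373/500 ≈ 2.7460.
Efficiency = H/L = 2.6913/2.7460 = 98.0%.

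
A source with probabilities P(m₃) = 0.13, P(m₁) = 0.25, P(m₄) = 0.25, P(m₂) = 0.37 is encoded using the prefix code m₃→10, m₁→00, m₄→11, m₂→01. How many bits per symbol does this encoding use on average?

L̄ = Σ pᵢ·ℓᵢ = 0.13·2 + 0.25·2 + 0.25·2 + 0.37·2 = 2 bits/symbol.

2 bits/symbol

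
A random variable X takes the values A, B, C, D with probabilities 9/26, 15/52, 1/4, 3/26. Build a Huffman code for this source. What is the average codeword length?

Repeatedly combine the two least-probable nodes; the expected code length is the sum of the merged weights.
merge 3/26 + 1/4 → 19/52
merge 15/52 + 9/26 → 33/52
merge 19/52 + 33/52 → 1
L = 19/52 + 33/52 + 1 = 2 bits/symbol.

2 bits/symbol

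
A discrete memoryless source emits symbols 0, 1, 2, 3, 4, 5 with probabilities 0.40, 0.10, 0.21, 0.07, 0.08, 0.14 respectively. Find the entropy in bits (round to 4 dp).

H = −Σ pᵢ log₂ pᵢ.
−0.40·log₂(0.40) = 0.5288
−0.10·log₂(0.10) = 0.3322
−0.21·log₂(0.21) = 0.4728
−0.07·log₂(0.07) = 0.2686
−0.08·log₂(0.08) = 0.2915
−0.14·log₂(0.14) = 0.3971
Sum ≈ 2.2910 → 2.2910 bits.

2.2910 bits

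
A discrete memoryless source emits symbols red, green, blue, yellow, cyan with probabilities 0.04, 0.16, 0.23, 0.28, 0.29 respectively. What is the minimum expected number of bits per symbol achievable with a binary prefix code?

2.2 bits/symbol

Repeatedly combine the two least-probable nodes; the expected code length is the sum of the merged weights.
merge 1/25 + 4/25 → 1/5
merge 1/5 + 23/100 → 43/100
merge 7/25 + 29/100 → 57/100
merge 43/100 + 57/100 → 1
L = 1/5 + 43/100 + 57/100 + 1 = 11/5 = 2.2 bits/symbol.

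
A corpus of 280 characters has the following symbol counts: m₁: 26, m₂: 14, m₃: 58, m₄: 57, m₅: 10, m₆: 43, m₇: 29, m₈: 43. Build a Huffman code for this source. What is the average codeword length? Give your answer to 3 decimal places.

Probabilities are the counts divided by 280.
Repeatedly combine the two least-probable nodes; the expected code length is the sum of the merged weights.
merge 1/28 + 1/20 → 3/35
merge 3/35 + 13/140 → 5/28
merge 29/280 + 43/280 → 9/35
merge 43/280 + 5/28 → 93/280
merge 57/280 + 29/140 → 23/56
merge 9/35 + 93/280 → 33/56
merge 23/56 + 33/56 → 1
L = 3/35 + 5/28 + 9/35 + 93/280 + 23/56 + 33/56 + 1 = 799/280 ≈ 2.854 bits/symbol.

2.854 bits/symbol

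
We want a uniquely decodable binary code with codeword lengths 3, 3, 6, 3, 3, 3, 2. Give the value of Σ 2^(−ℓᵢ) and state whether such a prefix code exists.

0.890625; yes

With common denominator 2^6 = 64: Σ 2^(−ℓᵢ) = 8/64 + 8/64 + 1/64 + 8/64 + 8/64 + 8/64 + 16/64 = 57/64 = 0.890625.
Kraft's inequality requires Σ ≤ 1; here Σ = 0.890625 ≤ 1, so such a prefix code exists.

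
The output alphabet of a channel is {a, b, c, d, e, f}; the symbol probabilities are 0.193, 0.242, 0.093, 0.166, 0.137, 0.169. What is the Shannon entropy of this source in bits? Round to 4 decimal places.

H = −Σ pᵢ log₂ pᵢ.
−0.193·log₂(0.193) = 0.4581
−0.242·log₂(0.242) = 0.4954
−0.093·log₂(0.093) = 0.3187
−0.166·log₂(0.166) = 0.4301
−0.137·log₂(0.137) = 0.3929
−0.169·log₂(0.169) = 0.4335
Sum ≈ 2.5285 → 2.5285 bits.

2.5285 bits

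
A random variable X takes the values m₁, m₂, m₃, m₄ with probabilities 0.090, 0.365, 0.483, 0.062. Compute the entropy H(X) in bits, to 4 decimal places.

H = −Σ pᵢ log₂ pᵢ.
−0.090·log₂(0.090) = 0.3127
−0.365·log₂(0.365) = 0.5307
−0.483·log₂(0.483) = 0.5071
−0.062·log₂(0.062) = 0.2487
Sum ≈ 1.5992 → 1.5992 bits.

1.5992 bits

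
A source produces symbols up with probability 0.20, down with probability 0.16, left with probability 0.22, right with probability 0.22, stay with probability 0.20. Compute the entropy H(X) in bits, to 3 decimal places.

2.313 bits

H = −Σ pᵢ log₂ pᵢ.
−0.20·log₂(0.20) = 0.4644
−0.16·log₂(0.16) = 0.4230
−0.22·log₂(0.22) = 0.4806
−0.22·log₂(0.22) = 0.4806
−0.20·log₂(0.20) = 0.4644
Sum ≈ 2.3129 → 2.313 bits.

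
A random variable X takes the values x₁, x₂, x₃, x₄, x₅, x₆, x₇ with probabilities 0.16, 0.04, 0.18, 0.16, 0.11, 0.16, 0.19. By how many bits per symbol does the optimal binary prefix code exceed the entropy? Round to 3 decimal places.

Entropy H = −Σ p log₂ p ≈ 2.7056 bits.
Huffman merges: 1/25+11/100→3/20; 3/20+4/25→31/100; 4/25+4/25→8/25; 9/50+19/100→37/100; 31/100+8/25→63/100; 37/100+63/100→1. L = 139/50 ≈ 2.7800.
L − H = 2.7800 − 2.7056 = 0.074 bits.

0.074 bits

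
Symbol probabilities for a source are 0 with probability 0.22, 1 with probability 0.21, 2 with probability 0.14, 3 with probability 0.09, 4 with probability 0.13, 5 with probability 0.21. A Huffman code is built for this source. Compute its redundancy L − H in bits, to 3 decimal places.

Entropy H = −Σ p log₂ p ≈ 2.5186 bits.
Huffman merges: 9/100+13/100→11/50; 7/50+21/100→7/20; 21/100+11/50→43/100; 11/50+7/20→57/100; 43/100+57/100→1. L = 257/100 ≈ 2.5700.
L − H = 2.5700 − 2.5186 = 0.051 bits.

0.051 bits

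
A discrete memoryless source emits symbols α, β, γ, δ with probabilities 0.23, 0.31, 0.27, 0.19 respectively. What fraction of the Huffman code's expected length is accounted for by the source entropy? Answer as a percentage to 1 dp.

Entropy H = −Σ p log₂ p ≈ 1.9767 bits.
Huffman merges: 19/100+23/100→21/50; 27/100+31/100→29/50; 21/50+29/50→1. L = 2 ≈ 2.0000.
Efficiency = H/L = 1.9767/2.0000 = 98.8%.

98.8%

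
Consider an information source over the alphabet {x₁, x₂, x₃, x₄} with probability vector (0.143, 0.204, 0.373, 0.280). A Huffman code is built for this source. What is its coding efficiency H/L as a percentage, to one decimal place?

97.0%

Entropy H = −Σ p log₂ p ≈ 1.9140 bits.
Huffman merges: 143/1000+51/250→347/1000; 7/25+347/1000→627/1000; 373/1000+627/1000→1. L = 987/500 ≈ 1.9740.
Efficiency = H/L = 1.9140/1.9740 = 97.0%.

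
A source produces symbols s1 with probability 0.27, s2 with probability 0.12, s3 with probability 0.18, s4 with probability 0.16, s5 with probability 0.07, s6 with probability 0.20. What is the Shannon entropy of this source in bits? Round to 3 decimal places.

H = −Σ pᵢ log₂ pᵢ.
−0.27·log₂(0.27) = 0.5100
−0.12·log₂(0.12) = 0.3671
−0.18·log₂(0.18) = 0.4453
−0.16·log₂(0.16) = 0.4230
−0.07·log₂(0.07) = 0.2686
−0.20·log₂(0.20) = 0.4644
Sum ≈ 2.4784 → 2.478 bits.

2.478 bits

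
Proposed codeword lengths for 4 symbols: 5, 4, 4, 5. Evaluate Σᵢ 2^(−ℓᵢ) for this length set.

0.1875

With common denominator 2^5 = 32: Σ 2^(−ℓᵢ) = 1/32 + 2/32 + 2/32 + 1/32 = 6/32 = 0.1875.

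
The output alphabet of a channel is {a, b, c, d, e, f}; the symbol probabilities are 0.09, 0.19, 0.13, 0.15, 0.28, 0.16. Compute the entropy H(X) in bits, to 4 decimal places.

H = −Σ pᵢ log₂ pᵢ.
−0.09·log₂(0.09) = 0.3127
−0.19·log₂(0.19) = 0.4552
−0.13·log₂(0.13) = 0.3826
−0.15·log₂(0.15) = 0.4105
−0.28·log₂(0.28) = 0.5142
−0.16·log₂(0.16) = 0.4230
Sum ≈ 2.4983 → 2.4983 bits.

2.4983 bits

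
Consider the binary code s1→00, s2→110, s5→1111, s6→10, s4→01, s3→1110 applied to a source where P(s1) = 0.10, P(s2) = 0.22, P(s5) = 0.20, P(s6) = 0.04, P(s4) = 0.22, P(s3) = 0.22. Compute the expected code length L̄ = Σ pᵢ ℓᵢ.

3.06 bits/symbol

L̄ = Σ pᵢ·ℓᵢ = 0.10·2 + 0.22·3 + 0.20·4 + 0.04·2 + 0.22·2 + 0.22·4 = 3.06 bits/symbol.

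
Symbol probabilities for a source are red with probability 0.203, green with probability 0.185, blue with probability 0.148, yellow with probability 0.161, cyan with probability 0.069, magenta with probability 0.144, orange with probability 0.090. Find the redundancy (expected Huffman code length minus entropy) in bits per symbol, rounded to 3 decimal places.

0.040 bits

Entropy H = −Σ p log₂ p ≈ 2.7309 bits.
Huffman merges: 69/1000+9/100→159/1000; 18/125+37/250→73/250; 159/1000+161/1000→8/25; 37/200+203/1000→97/250; 73/250+8/25→153/250; 97/250+153/250→1. L = 2771/1000 ≈ 2.7710.
L − H = 2.7710 − 2.7309 = 0.040 bits.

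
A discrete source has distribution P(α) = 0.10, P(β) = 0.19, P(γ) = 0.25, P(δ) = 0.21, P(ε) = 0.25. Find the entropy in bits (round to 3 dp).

H = −Σ pᵢ log₂ pᵢ.
−0.10·log₂(0.10) = 0.3322
−0.19·log₂(0.19) = 0.4552
−0.25·log₂(0.25) = 0.5000
−0.21·log₂(0.21) = 0.4728
−0.25·log₂(0.25) = 0.5000
Sum ≈ 2.2602 → 2.260 bits.

2.260 bits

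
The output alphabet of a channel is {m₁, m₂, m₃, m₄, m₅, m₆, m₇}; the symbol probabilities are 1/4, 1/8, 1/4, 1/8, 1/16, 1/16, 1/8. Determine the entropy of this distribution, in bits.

Each probability is a power of 1/2, so log₂(1/p) is an integer.
H = Σ p·log₂(1/p) = 1/4·2 + 1/8·3 + 1/4·2 + 1/8·3 + 1/16·4 + 1/16·4 + 1/8·3 = 2.625 bits.

2.625 bits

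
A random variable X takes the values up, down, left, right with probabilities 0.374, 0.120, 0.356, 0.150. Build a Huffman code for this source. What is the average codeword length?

1.896 bits/symbol

Repeatedly combine the two least-probable nodes; the expected code length is the sum of the merged weights.
merge 3/25 + 3/20 → 27/100
merge 27/100 + 89/250 → 313/500
merge 187/500 + 313/500 → 1
L = 27/100 + 313/500 + 1 = 237/125 = 1.896 bits/symbol.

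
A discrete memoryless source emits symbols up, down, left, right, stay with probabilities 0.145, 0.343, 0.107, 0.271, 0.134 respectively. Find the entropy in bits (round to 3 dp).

H = −Σ pᵢ log₂ pᵢ.
−0.145·log₂(0.145) = 0.4040
−0.343·log₂(0.343) = 0.5295
−0.107·log₂(0.107) = 0.3450
−0.271·log₂(0.271) = 0.5105
−0.134·log₂(0.134) = 0.3886
Sum ≈ 2.1775 → 2.177 bits.

2.177 bits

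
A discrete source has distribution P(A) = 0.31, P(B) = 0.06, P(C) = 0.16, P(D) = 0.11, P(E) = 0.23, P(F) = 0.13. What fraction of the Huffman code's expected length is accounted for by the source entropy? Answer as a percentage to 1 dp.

98.0%

Entropy H = −Σ p log₂ p ≈ 2.4109 bits.
Huffman merges: 3/50+11/100→17/100; 13/100+4/25→29/100; 17/100+23/100→2/5; 29/100+31/100→3/5; 2/5+3/5→1. L = 123/50 ≈ 2.4600.
Efficiency = H/L = 2.4109/2.4600 = 98.0%.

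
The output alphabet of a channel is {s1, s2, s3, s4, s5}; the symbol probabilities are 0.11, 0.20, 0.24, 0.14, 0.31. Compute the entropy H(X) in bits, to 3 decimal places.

H = −Σ pᵢ log₂ pᵢ.
−0.11·log₂(0.11) = 0.3503
−0.20·log₂(0.20) = 0.4644
−0.24·log₂(0.24) = 0.4941
−0.14·log₂(0.14) = 0.3971
−0.31·log₂(0.31) = 0.5238
Sum ≈ 2.2297 → 2.230 bits.

2.230 bits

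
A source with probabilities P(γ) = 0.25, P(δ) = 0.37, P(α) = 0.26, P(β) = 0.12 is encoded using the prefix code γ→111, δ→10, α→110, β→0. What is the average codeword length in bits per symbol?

L̄ = Σ pᵢ·ℓᵢ = 0.25·3 + 0.37·2 + 0.26·3 + 0.12·1 = 2.39 bits/symbol.

2.39 bits/symbol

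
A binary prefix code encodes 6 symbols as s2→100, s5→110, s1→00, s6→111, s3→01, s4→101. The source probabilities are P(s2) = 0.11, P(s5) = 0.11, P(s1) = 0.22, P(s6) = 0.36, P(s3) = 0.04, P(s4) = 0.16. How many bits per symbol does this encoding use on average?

L̄ = Σ pᵢ·ℓᵢ = 0.11·3 + 0.11·3 + 0.22·2 + 0.36·3 + 0.04·2 + 0.16·3 = 2.74 bits/symbol.

2.74 bits/symbol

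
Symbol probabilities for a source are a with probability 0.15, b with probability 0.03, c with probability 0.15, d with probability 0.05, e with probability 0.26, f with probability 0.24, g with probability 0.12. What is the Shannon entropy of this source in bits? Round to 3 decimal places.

H = −Σ pᵢ log₂ pᵢ.
−0.15·log₂(0.15) = 0.4105
−0.03·log₂(0.03) = 0.1518
−0.15·log₂(0.15) = 0.4105
−0.05·log₂(0.05) = 0.2161
−0.26·log₂(0.26) = 0.5053
−0.24·log₂(0.24) = 0.4941
−0.12·log₂(0.12) = 0.3671
Sum ≈ 2.5554 → 2.555 bits.

2.555 bits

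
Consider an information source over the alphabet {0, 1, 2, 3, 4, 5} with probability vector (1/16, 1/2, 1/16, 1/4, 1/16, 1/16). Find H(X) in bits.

2 bits

Each probability is a power of 1/2, so log₂(1/p) is an integer.
H = Σ p·log₂(1/p) = 1/16·4 + 1/2·1 + 1/16·4 + 1/4·2 + 1/16·4 + 1/16·4 = 2 bits.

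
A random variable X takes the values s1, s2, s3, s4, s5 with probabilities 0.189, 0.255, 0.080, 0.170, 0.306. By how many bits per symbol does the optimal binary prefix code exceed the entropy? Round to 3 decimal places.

Entropy H = −Σ p log₂ p ≈ 2.2058 bits.
Huffman merges: 2/25+17/100→1/4; 189/1000+1/4→439/1000; 51/200+153/500→561/1000; 439/1000+561/1000→1. L = 9/4 ≈ 2.2500.
L − H = 2.2500 − 2.2058 = 0.044 bits.

0.044 bits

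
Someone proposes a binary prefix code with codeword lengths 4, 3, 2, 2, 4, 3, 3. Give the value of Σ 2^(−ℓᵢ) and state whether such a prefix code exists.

With common denominator 2^4 = 16: Σ 2^(−ℓᵢ) = 1/16 + 2/16 + 4/16 + 4/16 + 1/16 + 2/16 + 2/16 = 16/16 = 1.
Kraft's inequality requires Σ ≤ 1; here Σ = 1 ≤ 1, so such a prefix code exists.

1; yes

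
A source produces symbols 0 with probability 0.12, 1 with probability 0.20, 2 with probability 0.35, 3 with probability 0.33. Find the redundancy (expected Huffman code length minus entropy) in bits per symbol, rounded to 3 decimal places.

Entropy H = −Σ p log₂ p ≈ 1.8894 bits.
Huffman merges: 3/25+1/5→8/25; 8/25+33/100→13/20; 7/20+13/20→1. L = 197/100 ≈ 1.9700.
L − H = 1.9700 − 1.8894 = 0.081 bits.

0.081 bits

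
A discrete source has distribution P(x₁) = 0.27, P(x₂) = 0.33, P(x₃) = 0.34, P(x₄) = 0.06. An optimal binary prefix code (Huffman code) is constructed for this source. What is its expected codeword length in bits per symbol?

Repeatedly combine the two least-probable nodes; the expected code length is the sum of the merged weights.
merge 3/50 + 27/100 → 33/100
merge 33/100 + 33/100 → 33/50
merge 17/50 + 33/50 → 1
L = 33/100 + 33/50 + 1 = 199/100 = 1.99 bits/symbol.

1.99 bits/symbol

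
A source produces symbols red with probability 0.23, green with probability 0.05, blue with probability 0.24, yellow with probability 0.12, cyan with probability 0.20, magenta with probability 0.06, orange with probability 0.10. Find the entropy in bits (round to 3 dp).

H = −Σ pᵢ log₂ pᵢ.
−0.23·log₂(0.23) = 0.4877
−0.05·log₂(0.05) = 0.2161
−0.24·log₂(0.24) = 0.4941
−0.12·log₂(0.12) = 0.3671
−0.20·log₂(0.20) = 0.4644
−0.06·log₂(0.06) = 0.2435
−0.10·log₂(0.10) = 0.3322
Sum ≈ 2.6051 → 2.605 bits.

2.605 bits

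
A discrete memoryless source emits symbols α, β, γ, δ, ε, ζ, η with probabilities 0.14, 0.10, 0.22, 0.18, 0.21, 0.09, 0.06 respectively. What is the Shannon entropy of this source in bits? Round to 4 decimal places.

2.6842 bits

H = −Σ pᵢ log₂ pᵢ.
−0.14·log₂(0.14) = 0.3971
−0.10·log₂(0.10) = 0.3322
−0.22·log₂(0.22) = 0.4806
−0.18·log₂(0.18) = 0.4453
−0.21·log₂(0.21) = 0.4728
−0.09·log₂(0.09) = 0.3127
−0.06·log₂(0.06) = 0.2435
Sum ≈ 2.6842 → 2.6842 bits.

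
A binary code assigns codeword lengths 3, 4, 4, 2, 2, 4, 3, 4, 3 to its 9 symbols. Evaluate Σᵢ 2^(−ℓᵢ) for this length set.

1.125

With common denominator 2^4 = 16: Σ 2^(−ℓᵢ) = 2/16 + 1/16 + 1/16 + 4/16 + 4/16 + 1/16 + 2/16 + 1/16 + 2/16 = 18/16 = 1.125.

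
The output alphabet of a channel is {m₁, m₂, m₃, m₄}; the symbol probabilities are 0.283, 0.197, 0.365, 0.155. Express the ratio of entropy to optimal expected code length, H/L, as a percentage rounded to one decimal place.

96.9%

Entropy H = −Σ p log₂ p ≈ 1.9247 bits.
Huffman merges: 31/200+197/1000→44/125; 283/1000+44/125→127/200; 73/200+127/200→1. L = 1987/1000 ≈ 1.9870.
Efficiency = H/L = 1.9247/1.9870 = 96.9%.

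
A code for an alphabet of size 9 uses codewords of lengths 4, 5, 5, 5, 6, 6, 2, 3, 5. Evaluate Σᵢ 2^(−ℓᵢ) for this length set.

With common denominator 2^6 = 64: Σ 2^(−ℓᵢ) = 4/64 + 2/64 + 2/64 + 2/64 + 1/64 + 1/64 + 16/64 + 8/64 + 2/64 = 38/64 = 0.59375.

0.59375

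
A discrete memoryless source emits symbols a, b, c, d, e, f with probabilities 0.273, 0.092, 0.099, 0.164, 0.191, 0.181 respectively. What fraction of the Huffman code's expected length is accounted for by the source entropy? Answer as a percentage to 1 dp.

98.1%

Entropy H = −Σ p log₂ p ≈ 2.4886 bits.
Huffman merges: 23/250+99/1000→191/1000; 41/250+181/1000→69/200; 191/1000+191/1000→191/500; 273/1000+69/200→309/500; 191/500+309/500→1. L = 317/125 ≈ 2.5360.
Efficiency = H/L = 2.4886/2.5360 = 98.1%.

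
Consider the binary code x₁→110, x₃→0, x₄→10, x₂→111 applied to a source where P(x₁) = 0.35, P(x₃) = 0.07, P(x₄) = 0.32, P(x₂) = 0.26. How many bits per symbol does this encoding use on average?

2.54 bits/symbol

L̄ = Σ pᵢ·ℓᵢ = 0.35·3 + 0.07·1 + 0.32·2 + 0.26·3 = 2.54 bits/symbol.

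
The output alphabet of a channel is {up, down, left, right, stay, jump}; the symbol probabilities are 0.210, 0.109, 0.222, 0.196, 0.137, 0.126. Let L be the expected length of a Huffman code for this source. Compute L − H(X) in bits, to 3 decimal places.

Entropy H = −Σ p log₂ p ≈ 2.5336 bits.
Huffman merges: 109/1000+63/500→47/200; 137/1000+49/250→333/1000; 21/100+111/500→54/125; 47/200+333/1000→71/125; 54/125+71/125→1. L = 321/125 ≈ 2.5680.
L − H = 2.5680 − 2.5336 = 0.034 bits.

0.034 bits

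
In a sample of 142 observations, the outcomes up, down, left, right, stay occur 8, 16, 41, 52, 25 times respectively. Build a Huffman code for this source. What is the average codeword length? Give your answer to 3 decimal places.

2.148 bits/symbol

Probabilities are the counts divided by 142.
Repeatedly combine the two least-probable nodes; the expected code length is the sum of the merged weights.
merge 4/71 + 8/71 → 12/71
merge 12/71 + 25/142 → 49/142
merge 41/142 + 49/142 → 45/71
merge 26/71 + 45/71 → 1
L = 12/71 + 49/142 + 45/71 + 1 = 305/142 ≈ 2.148 bits/symbol.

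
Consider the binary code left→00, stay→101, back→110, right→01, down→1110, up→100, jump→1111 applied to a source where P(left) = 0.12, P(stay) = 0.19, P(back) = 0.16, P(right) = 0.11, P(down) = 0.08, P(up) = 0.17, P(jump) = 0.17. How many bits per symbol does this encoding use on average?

3.02 bits/symbol

L̄ = Σ pᵢ·ℓᵢ = 0.12·2 + 0.19·3 + 0.16·3 + 0.11·2 + 0.08·4 + 0.17·3 + 0.17·4 = 3.02 bits/symbol.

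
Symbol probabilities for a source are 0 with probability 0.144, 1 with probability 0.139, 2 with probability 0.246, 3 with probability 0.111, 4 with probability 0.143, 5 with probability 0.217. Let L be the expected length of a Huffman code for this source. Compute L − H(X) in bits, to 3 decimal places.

Entropy H = −Σ p log₂ p ≈ 2.5276 bits.
Huffman merges: 111/1000+139/1000→1/4; 143/1000+18/125→287/1000; 217/1000+123/500→463/1000; 1/4+287/1000→537/1000; 463/1000+537/1000→1. L = 2537/1000 ≈ 2.5370.
L − H = 2.5370 − 2.5276 = 0.009 bits.

0.009 bits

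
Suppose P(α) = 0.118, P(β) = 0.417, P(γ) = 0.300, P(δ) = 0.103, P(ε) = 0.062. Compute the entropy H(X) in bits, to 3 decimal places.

H = −Σ pᵢ log₂ pᵢ.
−0.118·log₂(0.118) = 0.3638
−0.417·log₂(0.417) = 0.5262
−0.300·log₂(0.300) = 0.5211
−0.103·log₂(0.103) = 0.3378
−0.062·log₂(0.062) = 0.2487
Sum ≈ 1.9976 → 1.998 bits.

1.998 bits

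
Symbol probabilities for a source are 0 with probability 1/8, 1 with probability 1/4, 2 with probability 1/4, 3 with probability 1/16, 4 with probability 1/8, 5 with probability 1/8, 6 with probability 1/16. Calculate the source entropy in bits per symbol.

2.625 bits

Each probability is a power of 1/2, so log₂(1/p) is an integer.
H = Σ p·log₂(1/p) = 1/8·3 + 1/4·2 + 1/4·2 + 1/16·4 + 1/8·3 + 1/8·3 + 1/16·4 = 2.625 bits.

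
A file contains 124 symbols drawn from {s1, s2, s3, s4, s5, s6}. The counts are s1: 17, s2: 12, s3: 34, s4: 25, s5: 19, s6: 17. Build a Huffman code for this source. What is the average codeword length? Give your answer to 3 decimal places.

2.524 bits/symbol

Probabilities are the counts divided by 124.
Repeatedly combine the two least-probable nodes; the expected code length is the sum of the merged weights.
merge 3/31 + 17/124 → 29/124
merge 17/124 + 19/124 → 9/31
merge 25/124 + 29/124 → 27/62
merge 17/62 + 9/31 → 35/62
merge 27/62 + 35/62 → 1
L = 29/124 + 9/31 + 27/62 + 35/62 + 1 = 313/124 ≈ 2.524 bits/symbol.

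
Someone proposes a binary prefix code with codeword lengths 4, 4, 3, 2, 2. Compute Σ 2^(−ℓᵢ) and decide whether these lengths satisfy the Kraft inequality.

With common denominator 2^4 = 16: Σ 2^(−ℓᵢ) = 1/16 + 1/16 + 2/16 + 4/16 + 4/16 = 12/16 = 0.75.
Kraft's inequality requires Σ ≤ 1; here Σ = 0.75 ≤ 1, so such a prefix code exists.

0.75; yes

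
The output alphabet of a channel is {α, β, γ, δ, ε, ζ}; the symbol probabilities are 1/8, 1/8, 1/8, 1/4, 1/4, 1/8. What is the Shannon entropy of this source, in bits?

Each probability is a power of 1/2, so log₂(1/p) is an integer.
H = Σ p·log₂(1/p) = 1/8·3 + 1/8·3 + 1/8·3 + 1/4·2 + 1/4·2 + 1/8·3 = 2.5 bits.

2.5 bits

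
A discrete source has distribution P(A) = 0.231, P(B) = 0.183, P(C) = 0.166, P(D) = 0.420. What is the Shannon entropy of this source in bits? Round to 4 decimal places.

1.8924 bits

H = −Σ pᵢ log₂ pᵢ.
−0.231·log₂(0.231) = 0.4883
−0.183·log₂(0.183) = 0.4484
−0.166·log₂(0.166) = 0.4301
−0.420·log₂(0.420) = 0.5256
Sum ≈ 1.8924 → 1.8924 bits.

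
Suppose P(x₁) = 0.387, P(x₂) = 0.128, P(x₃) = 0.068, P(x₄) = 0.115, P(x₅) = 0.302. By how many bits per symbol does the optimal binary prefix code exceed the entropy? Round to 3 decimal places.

Entropy H = −Σ p log₂ p ≈ 2.0539 bits.
Huffman merges: 17/250+23/200→183/1000; 16/125+183/1000→311/1000; 151/500+311/1000→613/1000; 387/1000+613/1000→1. L = 2107/1000 ≈ 2.1070.
L − H = 2.1070 − 2.0539 = 0.053 bits.

0.053 bits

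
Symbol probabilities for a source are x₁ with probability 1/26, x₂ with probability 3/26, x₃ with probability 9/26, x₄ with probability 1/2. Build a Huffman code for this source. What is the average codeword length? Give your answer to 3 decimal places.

Repeatedly combine the two least-probable nodes; the expected code length is the sum of the merged weights.
merge 1/26 + 3/26 → 2/13
merge 2/13 + 9/26 → 1/2
merge 1/2 + 1/2 → 1
L = 2/13 + 1/2 + 1 = 43/26 ≈ 1.654 bits/symbol.

1.654 bits/symbol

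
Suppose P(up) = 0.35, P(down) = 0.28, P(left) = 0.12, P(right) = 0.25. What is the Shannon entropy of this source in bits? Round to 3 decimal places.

1.911 bits

H = −Σ pᵢ log₂ pᵢ.
−0.35·log₂(0.35) = 0.5301
−0.28·log₂(0.28) = 0.5142
−0.12·log₂(0.12) = 0.3671
−0.25·log₂(0.25) = 0.5000
Sum ≈ 1.9114 → 1.911 bits.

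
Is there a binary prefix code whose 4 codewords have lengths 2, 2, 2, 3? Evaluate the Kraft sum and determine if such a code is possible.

0.875; yes

With common denominator 2^3 = 8: Σ 2^(−ℓᵢ) = 2/8 + 2/8 + 2/8 + 1/8 = 7/8 = 0.875.
Kraft's inequality requires Σ ≤ 1; here Σ = 0.875 ≤ 1, so such a prefix code exists.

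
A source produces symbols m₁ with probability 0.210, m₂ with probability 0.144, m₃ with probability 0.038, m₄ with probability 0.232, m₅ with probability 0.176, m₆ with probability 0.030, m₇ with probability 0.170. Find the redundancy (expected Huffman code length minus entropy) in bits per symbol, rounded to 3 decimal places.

0.055 bits

Entropy H = −Σ p log₂ p ≈ 2.5712 bits.
Huffman merges: 3/100+19/500→17/250; 17/250+18/125→53/250; 17/100+22/125→173/500; 21/100+53/250→211/500; 29/125+173/500→289/500; 211/500+289/500→1. L = 1313/500 ≈ 2.6260.
L − H = 2.6260 − 2.5712 = 0.055 bits.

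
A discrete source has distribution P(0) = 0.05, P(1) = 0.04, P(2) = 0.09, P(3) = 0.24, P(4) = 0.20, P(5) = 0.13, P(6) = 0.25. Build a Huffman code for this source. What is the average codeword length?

Repeatedly combine the two least-probable nodes; the expected code length is the sum of the merged weights.
merge 1/25 + 1/20 → 9/100
merge 9/100 + 9/100 → 9/50
merge 13/100 + 9/50 → 31/100
merge 1/5 + 6/25 → 11/25
merge 1/4 + 31/100 → 14/25
merge 11/25 + 14/25 → 1
L = 9/100 + 9/50 + 31/100 + 11/25 + 14/25 + 1 = 129/50 = 2.58 bits/symbol.

2.58 bits/symbol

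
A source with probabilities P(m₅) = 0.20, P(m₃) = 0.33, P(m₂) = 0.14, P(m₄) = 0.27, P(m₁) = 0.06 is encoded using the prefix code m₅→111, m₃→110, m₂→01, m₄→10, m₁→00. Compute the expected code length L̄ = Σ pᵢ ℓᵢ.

2.53 bits/symbol

L̄ = Σ pᵢ·ℓᵢ = 0.20·3 + 0.33·3 + 0.14·2 + 0.27·2 + 0.06·2 = 2.53 bits/symbol.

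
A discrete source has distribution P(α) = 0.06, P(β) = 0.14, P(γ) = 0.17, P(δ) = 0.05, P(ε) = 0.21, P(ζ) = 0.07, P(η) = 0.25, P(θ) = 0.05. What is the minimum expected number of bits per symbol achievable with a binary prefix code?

Repeatedly combine the two least-probable nodes; the expected code length is the sum of the merged weights.
merge 1/20 + 1/20 → 1/10
merge 3/50 + 7/100 → 13/100
merge 1/10 + 13/100 → 23/100
merge 7/50 + 17/100 → 31/100
merge 21/100 + 23/100 → 11/25
merge 1/4 + 31/100 → 14/25
merge 11/25 + 14/25 → 1
L = 1/10 + 13/100 + 23/100 + 31/100 + 11/25 + 14/25 + 1 = 277/100 = 2.77 bits/symbol.

2.77 bits/symbol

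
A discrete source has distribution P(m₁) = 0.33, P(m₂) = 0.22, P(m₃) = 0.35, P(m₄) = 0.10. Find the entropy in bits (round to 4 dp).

1.8707 bits

H = −Σ pᵢ log₂ pᵢ.
−0.33·log₂(0.33) = 0.5278
−0.22·log₂(0.22) = 0.4806
−0.35·log₂(0.35) = 0.5301
−0.10·log₂(0.10) = 0.3322
Sum ≈ 1.8707 → 1.8707 bits.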